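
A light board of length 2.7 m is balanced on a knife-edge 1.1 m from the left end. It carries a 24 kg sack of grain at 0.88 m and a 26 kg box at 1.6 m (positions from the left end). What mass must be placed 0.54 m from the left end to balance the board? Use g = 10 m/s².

m ≈ 13.8 kg

Taking torques about the knife-edge (at 1.1 m from the left end):
Sack of grain: 24 × 10 = 240 N down at 0.88 m → arm 0.22 m, τ = 240 × 0.22 = 52.8 N·m counterclockwise.
Box: 26 × 10 = 260 N down at 1.6 m → arm 0.5 m, τ = 260 × 0.5 = 130 N·m clockwise.
Net moment of known loads = 77.2 N·m clockwise.
An unknown mass m at 0.54 m has arm 0.56 m; its moment is m·g·0.56 counterclockwise.
Setting net torque to zero: m × 10 × 0.56 = 77.2 → m = 77.2 / (10 × 0.56) = 13.8 kg.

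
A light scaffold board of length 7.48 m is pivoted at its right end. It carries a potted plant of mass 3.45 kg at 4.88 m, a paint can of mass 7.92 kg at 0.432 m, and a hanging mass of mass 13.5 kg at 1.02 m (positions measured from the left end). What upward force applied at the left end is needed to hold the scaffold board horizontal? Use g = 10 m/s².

F ≈ 203 N

Choose the right end as the axis so the unknown pivot reaction has zero arm there.
Potted plant: 3.45 × 10 = 34.5 N down at 4.88 m → arm 2.6 m, τ = 34.5 × 2.6 = 89.7 N·m counterclockwise.
Paint can: 7.92 × 10 = 79.2 N down at 0.432 m → arm 7.048 m, τ = 79.2 × 7.048 = 558.2 N·m counterclockwise.
Hanging mass: 13.5 × 10 = 135 N down at 1.02 m → arm 6.46 m, τ = 135 × 6.46 = 872.1 N·m counterclockwise.
Net moment of the loads = 1520 N·m counterclockwise.
The upward force F acts at the left end, arm 7.48 m, giving F × 7.48 clockwise.
For rotational equilibrium, F × 7.48 = 1520, so F = 1520 / 7.48 = 203 N.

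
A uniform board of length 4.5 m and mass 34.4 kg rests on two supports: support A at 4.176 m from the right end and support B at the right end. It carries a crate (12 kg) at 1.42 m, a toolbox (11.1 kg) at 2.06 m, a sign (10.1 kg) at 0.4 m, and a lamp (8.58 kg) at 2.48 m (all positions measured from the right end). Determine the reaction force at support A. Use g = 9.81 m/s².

Sum moments about support B (its reaction then has zero moment arm).
Beam weight: 34.4 × 9.81 = 337.5 N down at 2.25 m → arm 2.25 m, τ = 337.5 × 2.25 = 759.4 N·m counterclockwise.
Crate: 12 × 9.81 = 117.7 N down at 1.42 m → arm 1.42 m, τ = 117.7 × 1.42 = 167.1 N·m counterclockwise.
Toolbox: 11.1 × 9.81 = 108.9 N down at 2.06 m → arm 2.06 m, τ = 108.9 × 2.06 = 224.3 N·m counterclockwise.
Sign: 10.1 × 9.81 = 99.08 N down at 0.4 m → arm 0.4 m, τ = 99.08 × 0.4 = 39.63 N·m counterclockwise.
Lamp: 8.58 × 9.81 = 84.17 N down at 2.48 m → arm 2.48 m, τ = 84.17 × 2.48 = 208.7 N·m counterclockwise.
Net load moment about support B = 1399 N·m counterclockwise.
Reaction R at support A is upward at 4.176 m, arm 4.176 m → moment R × 4.176 clockwise.
Setting net torque to zero: R × 4.176 = 1399 → R = 335 N.

R_A ≈ 335 N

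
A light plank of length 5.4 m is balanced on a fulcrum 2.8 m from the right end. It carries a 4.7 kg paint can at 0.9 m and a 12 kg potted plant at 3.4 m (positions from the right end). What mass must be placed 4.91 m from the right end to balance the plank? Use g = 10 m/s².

Sum moments about the fulcrum (at 2.8 m from the right end) (the support reaction has zero arm there).
Paint can: 4.7 × 10 = 47 N down at 0.9 m → arm 1.9 m, τ = 47 × 1.9 = 89.3 N·m clockwise.
Potted plant: 12 × 10 = 120 N down at 3.4 m → arm 0.6 m, τ = 120 × 0.6 = 72 N·m counterclockwise.
Net moment of known loads = 17.3 N·m clockwise.
An unknown mass m at 4.91 m has arm 2.11 m; its moment is m·g·2.11 counterclockwise.
For rotational equilibrium, m × 10 × 2.11 = 17.3, so m = 17.3 / (10 × 2.11) = 0.82 kg.

m ≈ 0.82 kg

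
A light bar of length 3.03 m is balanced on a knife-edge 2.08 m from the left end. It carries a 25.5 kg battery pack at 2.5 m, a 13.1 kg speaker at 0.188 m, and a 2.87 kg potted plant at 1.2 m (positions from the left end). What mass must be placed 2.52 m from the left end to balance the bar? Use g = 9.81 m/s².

m ≈ 37.7 kg

Choose the knife-edge (at 2.08 m from the left end) as the axis so the support reaction has zero arm there.
Battery pack: 25.5 × 9.81 = 250.2 N down at 2.5 m → arm 0.42 m, τ = 250.2 × 0.42 = 105.1 N·m clockwise.
Speaker: 13.1 × 9.81 = 128.5 N down at 0.188 m → arm 1.892 m, τ = 128.5 × 1.892 = 243.1 N·m counterclockwise.
Potted plant: 2.87 × 9.81 = 28.15 N down at 1.2 m → arm 0.88 m, τ = 28.15 × 0.88 = 24.77 N·m counterclockwise.
Net moment of known loads = 162.8 N·m counterclockwise.
An unknown mass m at 2.52 m has arm 0.44 m; its moment is m·g·0.44 clockwise.
Balancing moments: m × 9.81 × 0.44 = 162.8, giving m = 162.8 / (9.81 × 0.44) = 37.7 kg.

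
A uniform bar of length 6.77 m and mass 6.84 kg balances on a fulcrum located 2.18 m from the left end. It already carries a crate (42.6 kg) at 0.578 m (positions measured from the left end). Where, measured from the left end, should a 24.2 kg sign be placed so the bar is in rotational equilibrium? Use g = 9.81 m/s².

x ≈ 4.66 m from the left end

Taking torques about the fulcrum (at 2.18 m from the left end):
Beam weight: 6.84 × 9.81 = 67.1 N down at 3.385 m → arm 1.205 m, τ = 67.1 × 1.205 = 80.86 N·m clockwise.
Crate: 42.6 × 9.81 = 417.9 N down at 0.578 m → arm 1.602 m, τ = 417.9 × 1.602 = 669.5 N·m counterclockwise.
Net moment of existing loads = 588.6 N·m counterclockwise.
The sign weighs 24.2 × 9.81 = 237.4 N and must supply an equal clockwise moment, so its lever arm about the fulcrum is 588.6 / 237.4 = 2.48 m.
That puts it at 2.18 + 2.48 = 4.66 m from the left end.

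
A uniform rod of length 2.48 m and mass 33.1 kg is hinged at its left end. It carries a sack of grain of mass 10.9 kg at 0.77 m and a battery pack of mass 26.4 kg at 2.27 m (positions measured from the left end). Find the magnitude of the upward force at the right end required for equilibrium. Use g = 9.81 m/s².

Take moments about the left end.
Beam weight: 33.1 × 9.81 = 324.7 N down at 1.24 m → arm 1.24 m, τ = 324.7 × 1.24 = 402.6 N·m clockwise.
Sack of grain: 10.9 × 9.81 = 106.9 N down at 0.77 m → arm 0.77 m, τ = 106.9 × 0.77 = 82.31 N·m clockwise.
Battery pack: 26.4 × 9.81 = 259 N down at 2.27 m → arm 2.27 m, τ = 259 × 2.27 = 587.9 N·m clockwise.
Net moment of the loads = 1073 N·m clockwise.
The upward force F acts at the right end, arm 2.48 m, giving F × 2.48 counterclockwise.
Setting net torque to zero: F × 2.48 = 1073 → F = 1073 / 2.48 = 433 N.

F ≈ 433 N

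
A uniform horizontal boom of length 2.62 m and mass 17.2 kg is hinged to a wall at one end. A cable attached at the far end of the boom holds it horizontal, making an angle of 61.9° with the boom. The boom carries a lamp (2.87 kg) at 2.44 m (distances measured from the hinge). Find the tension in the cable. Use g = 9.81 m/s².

T ≈ 125 N

Sum moments about the hinge (the unknown hinge reaction has zero arm there).
Beam weight: 17.2 × 9.81 = 168.7 N down at 1.31 m → arm 1.31 m, τ = 168.7 × 1.31 = 221 N·m clockwise.
Lamp: 2.87 × 9.81 = 28.15 N down at 2.44 m → arm 2.44 m, τ = 28.15 × 2.44 = 68.69 N·m clockwise.
Total clockwise load moment = 289.7 N·m.
The cable tension T acts at 2.62 m; only its component perpendicular to the boom, T sinθ, produces torque. sin 61.9° = 0.8821.
Στ = 0 ⇒ T × 2.62 × 0.8821 = 289.7 ⇒ T = 289.7 / 2.311 = 125 N.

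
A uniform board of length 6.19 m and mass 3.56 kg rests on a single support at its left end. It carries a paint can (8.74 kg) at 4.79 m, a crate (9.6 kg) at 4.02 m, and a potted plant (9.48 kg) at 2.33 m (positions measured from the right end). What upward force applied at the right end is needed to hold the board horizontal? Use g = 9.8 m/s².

About the left end:
Beam weight: 3.56 × 9.8 = 34.89 N down at 3.095 m → arm 3.095 m, τ = 34.89 × 3.095 = 108 N·m clockwise.
Paint can: 8.74 × 9.8 = 85.65 N down at 4.79 m → arm 1.4 m, τ = 85.65 × 1.4 = 119.9 N·m clockwise.
Crate: 9.6 × 9.8 = 94.08 N down at 4.02 m → arm 2.17 m, τ = 94.08 × 2.17 = 204.2 N·m clockwise.
Potted plant: 9.48 × 9.8 = 92.9 N down at 2.33 m → arm 3.86 m, τ = 92.9 × 3.86 = 358.6 N·m clockwise.
Net moment of the loads = 790.7 N·m clockwise.
The upward force F acts at the right end, arm 6.19 m, giving F × 6.19 counterclockwise.
Στ = 0 ⇒ F × 6.19 = 790.7 ⇒ F = 790.7 / 6.19 = 128 N.

F ≈ 128 N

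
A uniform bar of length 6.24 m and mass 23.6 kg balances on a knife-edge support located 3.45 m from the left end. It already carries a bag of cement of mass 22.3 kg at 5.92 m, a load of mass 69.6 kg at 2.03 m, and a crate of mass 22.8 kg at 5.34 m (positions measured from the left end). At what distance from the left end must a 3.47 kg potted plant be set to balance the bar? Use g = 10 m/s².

Taking torques about the knife-edge support (at 3.45 m from the left end):
Beam weight: 23.6 × 10 = 236 N down at 3.12 m → arm 0.33 m, τ = 236 × 0.33 = 77.88 N·m counterclockwise.
Bag of cement: 22.3 × 10 = 223 N down at 5.92 m → arm 2.47 m, τ = 223 × 2.47 = 550.8 N·m clockwise.
Load: 69.6 × 10 = 696 N down at 2.03 m → arm 1.42 m, τ = 696 × 1.42 = 988.3 N·m counterclockwise.
Crate: 22.8 × 10 = 228 N down at 5.34 m → arm 1.89 m, τ = 228 × 1.89 = 430.9 N·m clockwise.
Net moment of existing loads = 84.48 N·m counterclockwise.
The potted plant weighs 3.47 × 10 = 34.7 N and must supply an equal clockwise moment, so its lever arm about the knife-edge support is 84.48 / 34.7 = 2.43 m.
That puts it at 3.45 + 2.43 = 5.88 m from the left end.

x ≈ 5.88 m from the left end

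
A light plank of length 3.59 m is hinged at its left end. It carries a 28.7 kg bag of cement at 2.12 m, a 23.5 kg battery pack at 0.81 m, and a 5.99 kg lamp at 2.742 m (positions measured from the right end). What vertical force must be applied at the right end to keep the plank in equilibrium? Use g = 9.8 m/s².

Taking torques about the left end:
Bag of cement: 28.7 × 9.8 = 281.3 N down at 2.12 m → arm 1.47 m, τ = 281.3 × 1.47 = 413.5 N·m clockwise.
Battery pack: 23.5 × 9.8 = 230.3 N down at 0.81 m → arm 2.78 m, τ = 230.3 × 2.78 = 640.2 N·m clockwise.
Lamp: 5.99 × 9.8 = 58.7 N down at 2.742 m → arm 0.848 m, τ = 58.7 × 0.848 = 49.78 N·m clockwise.
Net moment of the loads = 1103 N·m clockwise.
The upward force F acts at the right end, arm 3.59 m, giving F × 3.59 counterclockwise.
Setting net torque to zero: F × 3.59 = 1103 → F = 1103 / 3.59 = 307 N.

F ≈ 307 N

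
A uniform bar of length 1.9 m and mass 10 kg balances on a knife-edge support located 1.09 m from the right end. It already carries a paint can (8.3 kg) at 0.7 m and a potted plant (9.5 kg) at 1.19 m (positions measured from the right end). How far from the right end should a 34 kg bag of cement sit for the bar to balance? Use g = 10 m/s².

Sum moments about the knife-edge support (at 1.09 m from the right end) (the support reaction has zero arm there).
Beam weight: 10 × 10 = 100 N down at 0.95 m → arm 0.14 m, τ = 100 × 0.14 = 14 N·m clockwise.
Paint can: 8.3 × 10 = 83 N down at 0.7 m → arm 0.39 m, τ = 83 × 0.39 = 32.37 N·m clockwise.
Potted plant: 9.5 × 10 = 95 N down at 1.19 m → arm 0.1 m, τ = 95 × 0.1 = 9.5 N·m counterclockwise.
Net moment of existing loads = 36.87 N·m clockwise.
The bag of cement weighs 34 × 10 = 340 N and must supply an equal counterclockwise moment, so its lever arm about the knife-edge support is 36.87 / 340 = 0.108 m.
That puts it at 1.09 + 0.108 = 1.2 m from the right end.

x ≈ 1.2 m from the right end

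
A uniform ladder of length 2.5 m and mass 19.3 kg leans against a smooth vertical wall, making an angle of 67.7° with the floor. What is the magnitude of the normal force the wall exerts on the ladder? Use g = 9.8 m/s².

Taking torques about the foot of the ladder:
Ladder weight 19.3×9.8 = 189.1 N acts at 1.25 m along the ladder; its horizontal arm is 1.25·cos67.7° = 0.4743 m → τ = 89.69 N·m clockwise.
Wall normal N acts horizontally at the top; its moment arm is the height L sinθ = 2.5·sin67.7° = 2.313 m, counterclockwise.
Setting net torque to zero: N × 2.313 = 89.69 → N = 38.8 N.

N_wall ≈ 38.8 N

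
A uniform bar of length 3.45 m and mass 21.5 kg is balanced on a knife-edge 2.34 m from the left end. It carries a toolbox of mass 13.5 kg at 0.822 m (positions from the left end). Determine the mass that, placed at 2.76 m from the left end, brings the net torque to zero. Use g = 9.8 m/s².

m ≈ 80.3 kg

Taking torques about the knife-edge (at 2.34 m from the left end):
Beam weight: 21.5 × 9.8 = 210.7 N down at 1.725 m → arm 0.615 m, τ = 210.7 × 0.615 = 129.6 N·m counterclockwise.
Toolbox: 13.5 × 9.8 = 132.3 N down at 0.822 m → arm 1.518 m, τ = 132.3 × 1.518 = 200.8 N·m counterclockwise.
Net moment of known loads = 330.4 N·m counterclockwise.
An unknown mass m at 2.76 m has arm 0.42 m; its moment is m·g·0.42 clockwise.
Στ = 0 ⇒ m × 9.8 × 0.42 = 330.4 ⇒ m = 330.4 / (9.8 × 0.42) = 80.3 kg.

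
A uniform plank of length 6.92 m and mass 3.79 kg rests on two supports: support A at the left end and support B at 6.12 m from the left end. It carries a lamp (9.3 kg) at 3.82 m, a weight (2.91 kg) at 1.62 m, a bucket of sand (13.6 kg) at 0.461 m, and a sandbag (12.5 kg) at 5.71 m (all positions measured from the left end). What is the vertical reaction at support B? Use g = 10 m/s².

R_B ≈ 214 N

Taking torques about support A:
Beam weight: 3.79 × 10 = 37.9 N down at 3.46 m → arm 3.46 m, τ = 37.9 × 3.46 = 131.1 N·m clockwise.
Lamp: 9.3 × 10 = 93 N down at 3.82 m → arm 3.82 m, τ = 93 × 3.82 = 355.3 N·m clockwise.
Weight: 2.91 × 10 = 29.1 N down at 1.62 m → arm 1.62 m, τ = 29.1 × 1.62 = 47.14 N·m clockwise.
Bucket of sand: 13.6 × 10 = 136 N down at 0.461 m → arm 0.461 m, τ = 136 × 0.461 = 62.7 N·m clockwise.
Sandbag: 12.5 × 10 = 125 N down at 5.71 m → arm 5.71 m, τ = 125 × 5.71 = 713.8 N·m clockwise.
Net load moment about support A = 1310 N·m clockwise.
Reaction R at support B is upward at 6.12 m, arm 6.12 m → moment R × 6.12 counterclockwise.
Balancing moments: R × 6.12 = 1310, giving R = 214 N.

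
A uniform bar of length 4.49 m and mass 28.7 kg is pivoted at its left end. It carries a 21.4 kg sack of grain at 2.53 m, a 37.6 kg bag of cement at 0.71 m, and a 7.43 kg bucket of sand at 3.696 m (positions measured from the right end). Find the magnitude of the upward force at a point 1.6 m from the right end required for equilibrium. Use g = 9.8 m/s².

Sum moments about the left end (the unknown pivot reaction has zero arm there).
Beam weight: 28.7 × 9.8 = 281.3 N down at 2.245 m → arm 2.245 m, τ = 281.3 × 2.245 = 631.5 N·m clockwise.
Sack of grain: 21.4 × 9.8 = 209.7 N down at 2.53 m → arm 1.96 m, τ = 209.7 × 1.96 = 411 N·m clockwise.
Bag of cement: 37.6 × 9.8 = 368.5 N down at 0.71 m → arm 3.78 m, τ = 368.5 × 3.78 = 1393 N·m clockwise.
Bucket of sand: 7.43 × 9.8 = 72.81 N down at 3.696 m → arm 0.794 m, τ = 72.81 × 0.794 = 57.81 N·m clockwise.
Net moment of the loads = 2493 N·m clockwise.
The upward force F acts at a point 1.6 m from the right end, arm 2.89 m, giving F × 2.89 counterclockwise.
For rotational equilibrium, F × 2.89 = 2493, so F = 2493 / 2.89 = 863 N.

F ≈ 863 N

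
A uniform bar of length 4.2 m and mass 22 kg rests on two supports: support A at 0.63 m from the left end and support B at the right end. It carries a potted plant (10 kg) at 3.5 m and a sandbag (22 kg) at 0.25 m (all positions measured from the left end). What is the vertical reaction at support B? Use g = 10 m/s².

R_B ≈ 148 N

Sum moments about support A (its reaction then has zero moment arm).
Beam weight: 22 × 10 = 220 N down at 2.1 m → arm 1.47 m, τ = 220 × 1.47 = 323.4 N·m clockwise.
Potted plant: 10 × 10 = 100 N down at 3.5 m → arm 2.87 m, τ = 100 × 2.87 = 287 N·m clockwise.
Sandbag: 22 × 10 = 220 N down at 0.25 m → arm 0.38 m, τ = 220 × 0.38 = 83.6 N·m counterclockwise.
Net load moment about support A = 526.8 N·m clockwise.
Reaction R at support B is upward at 4.2 m, arm 3.57 m → moment R × 3.57 counterclockwise.
Στ = 0 ⇒ R × 3.57 = 526.8 ⇒ R = 148 N.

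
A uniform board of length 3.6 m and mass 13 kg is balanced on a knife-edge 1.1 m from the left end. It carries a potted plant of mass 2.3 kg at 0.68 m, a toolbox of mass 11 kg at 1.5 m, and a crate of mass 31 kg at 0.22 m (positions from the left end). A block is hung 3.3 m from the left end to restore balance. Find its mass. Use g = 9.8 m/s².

Sum moments about the knife-edge (at 1.1 m from the left end) (the support reaction has zero arm there).
Beam weight: 13 × 9.8 = 127.4 N down at 1.8 m → arm 0.7 m, τ = 127.4 × 0.7 = 89.18 N·m clockwise.
Potted plant: 2.3 × 9.8 = 22.54 N down at 0.68 m → arm 0.42 m, τ = 22.54 × 0.42 = 9.467 N·m counterclockwise.
Toolbox: 11 × 9.8 = 107.8 N down at 1.5 m → arm 0.4 m, τ = 107.8 × 0.4 = 43.12 N·m clockwise.
Crate: 31 × 9.8 = 303.8 N down at 0.22 m → arm 0.88 m, τ = 303.8 × 0.88 = 267.3 N·m counterclockwise.
Net moment of known loads = 144.5 N·m counterclockwise.
An unknown mass m at 3.3 m has arm 2.2 m; its moment is m·g·2.2 clockwise.
Balancing moments: m × 9.8 × 2.2 = 144.5, giving m = 144.5 / (9.8 × 2.2) = 6.7 kg.

m ≈ 6.7 kg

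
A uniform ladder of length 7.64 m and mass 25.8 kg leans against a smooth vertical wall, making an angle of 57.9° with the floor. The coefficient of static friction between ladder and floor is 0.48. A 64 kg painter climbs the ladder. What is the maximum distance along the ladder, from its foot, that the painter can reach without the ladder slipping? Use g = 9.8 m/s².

d ≈ 6.66 m

Taking torques about the foot of the ladder:
Ladder weight 25.8×9.8 = 252.8 N acts at 3.82 m along the ladder; its horizontal arm is 3.82·cos57.9° = 2.03 m → τ = 513.2 N·m clockwise.
Painter weight 64×9.8 = 627.2 N at distance d → arm d·cos57.9° → τ = 627.2·d·0.5314 clockwise.
Wall normal N at the top has arm L sinθ = 6.472 m counterclockwise, so Στ = 0 gives N·6.472 = 513.2 + 333.3·d.
ΣFy = 0 ⇒ N_floor = 880 N, so the maximum friction is μ_s·N_floor = 0.48×880 = 422.4 N. ΣFx = 0 ⇒ N_wall = f, so at the slipping point N = 422.4 N.
Substituting: 422.4×6.472 = 513.2 + 333.3·d ⇒ d = (2734 − 513.2) / 333.3 = 6.66 m.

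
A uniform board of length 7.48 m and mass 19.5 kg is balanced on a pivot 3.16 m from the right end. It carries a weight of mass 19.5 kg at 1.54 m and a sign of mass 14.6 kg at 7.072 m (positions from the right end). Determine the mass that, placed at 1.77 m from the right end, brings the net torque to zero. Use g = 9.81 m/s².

About the pivot (at 3.16 m from the right end):
Beam weight: 19.5 × 9.81 = 191.3 N down at 3.74 m → arm 0.58 m, τ = 191.3 × 0.58 = 111 N·m counterclockwise.
Weight: 19.5 × 9.81 = 191.3 N down at 1.54 m → arm 1.62 m, τ = 191.3 × 1.62 = 309.9 N·m clockwise.
Sign: 14.6 × 9.81 = 143.2 N down at 7.072 m → arm 3.912 m, τ = 143.2 × 3.912 = 560.2 N·m counterclockwise.
Net moment of known loads = 361.3 N·m counterclockwise.
An unknown mass m at 1.77 m has arm 1.39 m; its moment is m·g·1.39 clockwise.
Setting net torque to zero: m × 9.81 × 1.39 = 361.3 → m = 361.3 / (9.81 × 1.39) = 26.5 kg.

m ≈ 26.5 kg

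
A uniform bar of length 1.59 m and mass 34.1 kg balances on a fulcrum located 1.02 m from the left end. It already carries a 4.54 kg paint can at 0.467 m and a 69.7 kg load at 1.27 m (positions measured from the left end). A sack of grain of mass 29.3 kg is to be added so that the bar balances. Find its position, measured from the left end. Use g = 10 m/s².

x ≈ 0.773 m from the left end

Taking torques about the fulcrum (at 1.02 m from the left end):
Beam weight: 34.1 × 10 = 341 N down at 0.795 m → arm 0.225 m, τ = 341 × 0.225 = 76.73 N·m counterclockwise.
Paint can: 4.54 × 10 = 45.4 N down at 0.467 m → arm 0.553 m, τ = 45.4 × 0.553 = 25.11 N·m counterclockwise.
Load: 69.7 × 10 = 697 N down at 1.27 m → arm 0.25 m, τ = 697 × 0.25 = 174.2 N·m clockwise.
Net moment of existing loads = 72.36 N·m clockwise.
The sack of grain weighs 29.3 × 10 = 293 N and must supply an equal counterclockwise moment, so its lever arm about the fulcrum is 72.36 / 293 = 0.247 m.
That puts it at 1.02 − 0.247 = 0.773 m from the left end.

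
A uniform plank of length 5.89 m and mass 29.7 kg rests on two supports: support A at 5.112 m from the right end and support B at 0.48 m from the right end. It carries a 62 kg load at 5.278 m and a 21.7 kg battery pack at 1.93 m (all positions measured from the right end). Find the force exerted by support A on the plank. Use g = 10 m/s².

Taking torques about support B:
Beam weight: 29.7 × 10 = 297 N down at 2.945 m → arm 2.465 m, τ = 297 × 2.465 = 732.1 N·m counterclockwise.
Load: 62 × 10 = 620 N down at 5.278 m → arm 4.798 m, τ = 620 × 4.798 = 2975 N·m counterclockwise.
Battery pack: 21.7 × 10 = 217 N down at 1.93 m → arm 1.45 m, τ = 217 × 1.45 = 314.6 N·m counterclockwise.
Net load moment about support B = 4022 N·m counterclockwise.
Reaction R at support A is upward at 5.112 m, arm 4.632 m → moment R × 4.632 clockwise.
Setting net torque to zero: R × 4.632 = 4022 → R = 868 N.

R_A ≈ 868 N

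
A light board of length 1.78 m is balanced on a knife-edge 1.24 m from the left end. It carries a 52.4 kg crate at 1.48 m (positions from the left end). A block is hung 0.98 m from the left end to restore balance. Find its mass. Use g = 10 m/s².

About the knife-edge (at 1.24 m from the left end):
Crate: 52.4 × 10 = 524 N down at 1.48 m → arm 0.24 m, τ = 524 × 0.24 = 125.8 N·m clockwise.
Net moment of known loads = 125.8 N·m clockwise.
An unknown mass m at 0.98 m has arm 0.26 m; its moment is m·g·0.26 counterclockwise.
Balancing moments: m × 10 × 0.26 = 125.8, giving m = 125.8 / (10 × 0.26) = 48.4 kg.

m ≈ 48.4 kg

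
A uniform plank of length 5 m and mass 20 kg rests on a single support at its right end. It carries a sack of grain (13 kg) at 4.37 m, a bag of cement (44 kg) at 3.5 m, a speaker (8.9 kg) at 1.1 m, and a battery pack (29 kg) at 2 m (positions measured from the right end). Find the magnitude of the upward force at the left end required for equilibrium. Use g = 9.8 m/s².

Choose the right end as the axis so the unknown pivot reaction has zero arm there.
Beam weight: 20 × 9.8 = 196 N down at 2.5 m → arm 2.5 m, τ = 196 × 2.5 = 490 N·m counterclockwise.
Sack of grain: 13 × 9.8 = 127.4 N down at 4.37 m → arm 4.37 m, τ = 127.4 × 4.37 = 556.7 N·m counterclockwise.
Bag of cement: 44 × 9.8 = 431.2 N down at 3.5 m → arm 3.5 m, τ = 431.2 × 3.5 = 1509 N·m counterclockwise.
Speaker: 8.9 × 9.8 = 87.22 N down at 1.1 m → arm 1.1 m, τ = 87.22 × 1.1 = 95.94 N·m counterclockwise.
Battery pack: 29 × 9.8 = 284.2 N down at 2 m → arm 2 m, τ = 284.2 × 2 = 568.4 N·m counterclockwise.
Net moment of the loads = 3220 N·m counterclockwise.
The upward force F acts at the left end, arm 5 m, giving F × 5 clockwise.
For rotational equilibrium, F × 5 = 3220, so F = 3220 / 5 = 644 N.

F ≈ 644 N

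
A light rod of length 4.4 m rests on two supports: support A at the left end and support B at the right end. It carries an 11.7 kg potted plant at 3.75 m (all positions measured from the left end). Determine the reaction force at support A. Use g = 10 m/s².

R_A ≈ 17.3 N

Choose support B as the axis so its reaction then has zero moment arm.
Potted plant: 11.7 × 10 = 117 N down at 3.75 m → arm 0.65 m, τ = 117 × 0.65 = 76.05 N·m counterclockwise.
Net load moment about support B = 76.05 N·m counterclockwise.
Reaction R at support A is upward at 0 m, arm 4.4 m → moment R × 4.4 clockwise.
For rotational equilibrium, R × 4.4 = 76.05, so R = 17.3 N.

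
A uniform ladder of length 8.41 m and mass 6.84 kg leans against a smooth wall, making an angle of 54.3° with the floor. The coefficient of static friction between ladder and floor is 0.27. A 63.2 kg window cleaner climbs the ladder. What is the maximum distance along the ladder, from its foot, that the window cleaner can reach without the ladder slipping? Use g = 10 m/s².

d ≈ 3.05 m

Taking torques about the foot of the ladder:
Ladder weight 6.84×10 = 68.4 N acts at 4.205 m along the ladder; its horizontal arm is 4.205·cos54.3° = 2.454 m → τ = 167.9 N·m clockwise.
Window cleaner weight 63.2×10 = 632 N at distance d → arm d·cos54.3° → τ = 632·d·0.5835 clockwise.
Wall normal N at the top has arm L sinθ = 6.83 m counterclockwise, so Στ = 0 gives N·6.83 = 167.9 + 368.8·d.
ΣFy = 0 ⇒ N_floor = 700.4 N, so the maximum friction is μ_s·N_floor = 0.27×700.4 = 189.1 N. ΣFx = 0 ⇒ N_wall = f, so at the slipping point N = 189.1 N.
Substituting: 189.1×6.83 = 167.9 + 368.8·d ⇒ d = (1292 − 167.9) / 368.8 = 3.05 m.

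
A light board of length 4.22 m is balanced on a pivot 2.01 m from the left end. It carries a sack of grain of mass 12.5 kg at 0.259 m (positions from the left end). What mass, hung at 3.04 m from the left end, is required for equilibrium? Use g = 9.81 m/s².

m ≈ 21.2 kg

Sum moments about the pivot (at 2.01 m from the left end) (the support reaction has zero arm there).
Sack of grain: 12.5 × 9.81 = 122.6 N down at 0.259 m → arm 1.751 m, τ = 122.6 × 1.751 = 214.7 N·m counterclockwise.
Net moment of known loads = 214.7 N·m counterclockwise.
An unknown mass m at 3.04 m has arm 1.03 m; its moment is m·g·1.03 clockwise.
Setting net torque to zero: m × 9.81 × 1.03 = 214.7 → m = 214.7 / (9.81 × 1.03) = 21.2 kg.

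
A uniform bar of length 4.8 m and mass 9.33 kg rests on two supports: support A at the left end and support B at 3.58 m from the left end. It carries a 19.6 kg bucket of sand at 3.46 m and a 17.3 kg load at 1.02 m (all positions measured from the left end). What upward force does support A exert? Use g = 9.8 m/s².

About support B:
Beam weight: 9.33 × 9.8 = 91.43 N down at 2.4 m → arm 1.18 m, τ = 91.43 × 1.18 = 107.9 N·m counterclockwise.
Bucket of sand: 19.6 × 9.8 = 192.1 N down at 3.46 m → arm 0.12 m, τ = 192.1 × 0.12 = 23.05 N·m counterclockwise.
Load: 17.3 × 9.8 = 169.5 N down at 1.02 m → arm 2.56 m, τ = 169.5 × 2.56 = 433.9 N·m counterclockwise.
Net load moment about support B = 564.9 N·m counterclockwise.
Reaction R at support A is upward at 0 m, arm 3.58 m → moment R × 3.58 clockwise.
Στ = 0 ⇒ R × 3.58 = 564.9 ⇒ R = 158 N.

R_A ≈ 158 N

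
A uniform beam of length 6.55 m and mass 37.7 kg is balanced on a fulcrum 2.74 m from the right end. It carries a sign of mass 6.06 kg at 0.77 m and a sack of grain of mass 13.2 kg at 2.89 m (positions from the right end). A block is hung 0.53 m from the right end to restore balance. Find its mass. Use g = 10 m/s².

m ≈ 4.62 kg

Choose the fulcrum (at 2.74 m from the right end) as the axis so the support reaction has zero arm there.
Beam weight: 37.7 × 10 = 377 N down at 3.275 m → arm 0.535 m, τ = 377 × 0.535 = 201.7 N·m counterclockwise.
Sign: 6.06 × 10 = 60.6 N down at 0.77 m → arm 1.97 m, τ = 60.6 × 1.97 = 119.4 N·m clockwise.
Sack of grain: 13.2 × 10 = 132 N down at 2.89 m → arm 0.15 m, τ = 132 × 0.15 = 19.8 N·m counterclockwise.
Net moment of known loads = 102.1 N·m counterclockwise.
An unknown mass m at 0.53 m has arm 2.21 m; its moment is m·g·2.21 clockwise.
Στ = 0 ⇒ m × 10 × 2.21 = 102.1 ⇒ m = 102.1 / (10 × 2.21) = 4.62 kg.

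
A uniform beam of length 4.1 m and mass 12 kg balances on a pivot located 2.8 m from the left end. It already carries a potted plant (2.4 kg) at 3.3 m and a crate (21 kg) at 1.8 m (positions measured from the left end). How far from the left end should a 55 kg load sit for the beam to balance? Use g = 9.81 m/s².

x ≈ 3.32 m from the left end

Taking torques about the pivot (at 2.8 m from the left end):
Beam weight: 12 × 9.81 = 117.7 N down at 2.05 m → arm 0.75 m, τ = 117.7 × 0.75 = 88.28 N·m counterclockwise.
Potted plant: 2.4 × 9.81 = 23.54 N down at 3.3 m → arm 0.5 m, τ = 23.54 × 0.5 = 11.77 N·m clockwise.
Crate: 21 × 9.81 = 206 N down at 1.8 m → arm 1 m, τ = 206 × 1 = 206 N·m counterclockwise.
Net moment of existing loads = 282.5 N·m counterclockwise.
The load weighs 55 × 9.81 = 539.6 N and must supply an equal clockwise moment, so its lever arm about the pivot is 282.5 / 539.6 = 0.524 m.
That puts it at 2.8 + 0.524 = 3.32 m from the left end.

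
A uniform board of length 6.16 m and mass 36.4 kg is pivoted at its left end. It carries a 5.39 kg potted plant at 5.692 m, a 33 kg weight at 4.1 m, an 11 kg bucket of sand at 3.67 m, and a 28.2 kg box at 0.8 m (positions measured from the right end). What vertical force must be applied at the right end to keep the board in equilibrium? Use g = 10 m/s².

Take moments about the left end.
Beam weight: 36.4 × 10 = 364 N down at 3.08 m → arm 3.08 m, τ = 364 × 3.08 = 1121 N·m clockwise.
Potted plant: 5.39 × 10 = 53.9 N down at 5.692 m → arm 0.468 m, τ = 53.9 × 0.468 = 25.23 N·m clockwise.
Weight: 33 × 10 = 330 N down at 4.1 m → arm 2.06 m, τ = 330 × 2.06 = 679.8 N·m clockwise.
Bucket of sand: 11 × 10 = 110 N down at 3.67 m → arm 2.49 m, τ = 110 × 2.49 = 273.9 N·m clockwise.
Box: 28.2 × 10 = 282 N down at 0.8 m → arm 5.36 m, τ = 282 × 5.36 = 1512 N·m clockwise.
Net moment of the loads = 3612 N·m clockwise.
The upward force F acts at the right end, arm 6.16 m, giving F × 6.16 counterclockwise.
Setting net torque to zero: F × 6.16 = 3612 → F = 3612 / 6.16 = 586 N.

F ≈ 586 N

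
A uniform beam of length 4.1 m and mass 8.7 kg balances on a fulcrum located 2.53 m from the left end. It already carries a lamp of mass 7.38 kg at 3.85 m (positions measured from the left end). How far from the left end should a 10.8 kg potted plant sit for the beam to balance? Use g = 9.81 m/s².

Taking torques about the fulcrum (at 2.53 m from the left end):
Beam weight: 8.7 × 9.81 = 85.35 N down at 2.05 m → arm 0.48 m, τ = 85.35 × 0.48 = 40.97 N·m counterclockwise.
Lamp: 7.38 × 9.81 = 72.4 N down at 3.85 m → arm 1.32 m, τ = 72.4 × 1.32 = 95.57 N·m clockwise.
Net moment of existing loads = 54.6 N·m clockwise.
The potted plant weighs 10.8 × 9.81 = 105.9 N and must supply an equal counterclockwise moment, so its lever arm about the fulcrum is 54.6 / 105.9 = 0.516 m.
That puts it at 2.53 − 0.516 = 2.01 m from the left end.

x ≈ 2.01 m from the left end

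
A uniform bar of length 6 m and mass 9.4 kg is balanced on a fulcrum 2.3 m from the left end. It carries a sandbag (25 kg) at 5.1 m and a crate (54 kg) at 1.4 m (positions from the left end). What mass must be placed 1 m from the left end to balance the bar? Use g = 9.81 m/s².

m ≈ 21.5 kg

Take moments about the fulcrum (at 2.3 m from the left end).
Beam weight: 9.4 × 9.81 = 92.21 N down at 3 m → arm 0.7 m, τ = 92.21 × 0.7 = 64.55 N·m clockwise.
Sandbag: 25 × 9.81 = 245.2 N down at 5.1 m → arm 2.8 m, τ = 245.2 × 2.8 = 686.6 N·m clockwise.
Crate: 54 × 9.81 = 529.7 N down at 1.4 m → arm 0.9 m, τ = 529.7 × 0.9 = 476.7 N·m counterclockwise.
Net moment of known loads = 274.4 N·m clockwise.
An unknown mass m at 1 m has arm 1.3 m; its moment is m·g·1.3 counterclockwise.
For rotational equilibrium, m × 9.81 × 1.3 = 274.4, so m = 274.4 / (9.81 × 1.3) = 21.5 kg.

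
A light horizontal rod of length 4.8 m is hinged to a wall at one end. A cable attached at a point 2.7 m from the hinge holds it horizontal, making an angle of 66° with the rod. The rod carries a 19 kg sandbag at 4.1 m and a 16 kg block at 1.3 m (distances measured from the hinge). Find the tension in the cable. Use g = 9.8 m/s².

Taking torques about the hinge:
Sandbag: 19 × 9.8 = 186.2 N down at 4.1 m → arm 4.1 m, τ = 186.2 × 4.1 = 763.4 N·m clockwise.
Block: 16 × 9.8 = 156.8 N down at 1.3 m → arm 1.3 m, τ = 156.8 × 1.3 = 203.8 N·m clockwise.
Total clockwise load moment = 967.2 N·m.
The cable tension T acts at 2.7 m; only its component perpendicular to the rod, T sinθ, produces torque. sin 66° = 0.9135.
Balancing moments: T × 2.7 × 0.9135 = 967.2, giving T = 967.2 / 2.466 = 392 N.

T ≈ 392 N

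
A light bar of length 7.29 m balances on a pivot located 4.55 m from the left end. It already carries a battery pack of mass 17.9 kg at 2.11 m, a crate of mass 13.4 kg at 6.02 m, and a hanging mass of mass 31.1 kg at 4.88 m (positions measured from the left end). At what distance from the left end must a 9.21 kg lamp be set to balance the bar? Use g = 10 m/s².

x ≈ 6.04 m from the left end

Choose the pivot (at 4.55 m from the left end) as the axis so the support reaction has zero arm there.
Battery pack: 17.9 × 10 = 179 N down at 2.11 m → arm 2.44 m, τ = 179 × 2.44 = 436.8 N·m counterclockwise.
Crate: 13.4 × 10 = 134 N down at 6.02 m → arm 1.47 m, τ = 134 × 1.47 = 197 N·m clockwise.
Hanging mass: 31.1 × 10 = 311 N down at 4.88 m → arm 0.33 m, τ = 311 × 0.33 = 102.6 N·m clockwise.
Net moment of existing loads = 137.2 N·m counterclockwise.
The lamp weighs 9.21 × 10 = 92.1 N and must supply an equal clockwise moment, so its lever arm about the pivot is 137.2 / 92.1 = 1.49 m.
That puts it at 4.55 + 1.49 = 6.04 m from the left end.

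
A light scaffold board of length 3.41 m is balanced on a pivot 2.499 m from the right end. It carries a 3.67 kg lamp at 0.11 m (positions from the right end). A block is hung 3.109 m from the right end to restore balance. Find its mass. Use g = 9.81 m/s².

m ≈ 14.4 kg

Taking torques about the pivot (at 2.499 m from the right end):
Lamp: 3.67 × 9.81 = 36 N down at 0.11 m → arm 2.389 m, τ = 36 × 2.389 = 86 N·m clockwise.
Net moment of known loads = 86 N·m clockwise.
An unknown mass m at 3.109 m has arm 0.61 m; its moment is m·g·0.61 counterclockwise.
Balancing moments: m × 9.81 × 0.61 = 86, giving m = 86 / (9.81 × 0.61) = 14.4 kg.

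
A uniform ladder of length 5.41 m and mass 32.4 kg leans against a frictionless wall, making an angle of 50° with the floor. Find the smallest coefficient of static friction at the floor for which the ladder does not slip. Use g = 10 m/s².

μ_min ≈ 0.42

Taking torques about the foot of the ladder:
Ladder weight 32.4×10 = 324 N acts at 2.705 m along the ladder; its horizontal arm is 2.705·cos50° = 1.739 m → τ = 563.4 N·m clockwise.
Wall normal N acts horizontally at the top; its moment arm is the height L sinθ = 5.41·sin50° = 4.144 m, counterclockwise.
Setting net torque to zero: N × 4.144 = 563.4 → N = 136 N.
ΣFx = 0 ⇒ f = N_wall = 136 N. ΣFy = 0 ⇒ N_floor = 324 N.
μ_min = f / N_floor = 136 / 324 = 0.42.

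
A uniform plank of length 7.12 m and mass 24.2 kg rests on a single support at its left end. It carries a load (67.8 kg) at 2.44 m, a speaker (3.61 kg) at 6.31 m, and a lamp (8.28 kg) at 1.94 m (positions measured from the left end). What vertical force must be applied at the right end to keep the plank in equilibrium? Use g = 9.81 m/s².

F ≈ 400 N

Choose the left end as the axis so the unknown pivot reaction has zero arm there.
Beam weight: 24.2 × 9.81 = 237.4 N down at 3.56 m → arm 3.56 m, τ = 237.4 × 3.56 = 845.1 N·m clockwise.
Load: 67.8 × 9.81 = 665.1 N down at 2.44 m → arm 2.44 m, τ = 665.1 × 2.44 = 1623 N·m clockwise.
Speaker: 3.61 × 9.81 = 35.41 N down at 6.31 m → arm 6.31 m, τ = 35.41 × 6.31 = 223.4 N·m clockwise.
Lamp: 8.28 × 9.81 = 81.23 N down at 1.94 m → arm 1.94 m, τ = 81.23 × 1.94 = 157.6 N·m clockwise.
Net moment of the loads = 2849 N·m clockwise.
The upward force F acts at the right end, arm 7.12 m, giving F × 7.12 counterclockwise.
Setting net torque to zero: F × 7.12 = 2849 → F = 2849 / 7.12 = 400 N.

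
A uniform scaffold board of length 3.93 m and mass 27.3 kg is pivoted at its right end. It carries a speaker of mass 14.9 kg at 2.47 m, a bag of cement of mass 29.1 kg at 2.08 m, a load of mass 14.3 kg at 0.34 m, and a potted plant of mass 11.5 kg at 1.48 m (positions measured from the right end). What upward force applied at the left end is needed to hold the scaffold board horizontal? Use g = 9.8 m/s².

Sum moments about the right end (the unknown pivot reaction has zero arm there).
Beam weight: 27.3 × 9.8 = 267.5 N down at 1.965 m → arm 1.965 m, τ = 267.5 × 1.965 = 525.6 N·m counterclockwise.
Speaker: 14.9 × 9.8 = 146 N down at 2.47 m → arm 2.47 m, τ = 146 × 2.47 = 360.6 N·m counterclockwise.
Bag of cement: 29.1 × 9.8 = 285.2 N down at 2.08 m → arm 2.08 m, τ = 285.2 × 2.08 = 593.2 N·m counterclockwise.
Load: 14.3 × 9.8 = 140.1 N down at 0.34 m → arm 0.34 m, τ = 140.1 × 0.34 = 47.63 N·m counterclockwise.
Potted plant: 11.5 × 9.8 = 112.7 N down at 1.48 m → arm 1.48 m, τ = 112.7 × 1.48 = 166.8 N·m counterclockwise.
Net moment of the loads = 1694 N·m counterclockwise.
The upward force F acts at the left end, arm 3.93 m, giving F × 3.93 clockwise.
Setting net torque to zero: F × 3.93 = 1694 → F = 1694 / 3.93 = 431 N.

F ≈ 431 N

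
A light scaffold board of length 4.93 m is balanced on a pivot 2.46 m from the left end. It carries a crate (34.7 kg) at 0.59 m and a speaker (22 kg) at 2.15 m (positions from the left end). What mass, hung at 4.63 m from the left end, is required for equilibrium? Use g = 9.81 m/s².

m ≈ 33 kg

Take moments about the pivot (at 2.46 m from the left end).
Crate: 34.7 × 9.81 = 340.4 N down at 0.59 m → arm 1.87 m, τ = 340.4 × 1.87 = 636.5 N·m counterclockwise.
Speaker: 22 × 9.81 = 215.8 N down at 2.15 m → arm 0.31 m, τ = 215.8 × 0.31 = 66.9 N·m counterclockwise.
Net moment of known loads = 703.4 N·m counterclockwise.
An unknown mass m at 4.63 m has arm 2.17 m; its moment is m·g·2.17 clockwise.
Balancing moments: m × 9.81 × 2.17 = 703.4, giving m = 703.4 / (9.81 × 2.17) = 33 kg.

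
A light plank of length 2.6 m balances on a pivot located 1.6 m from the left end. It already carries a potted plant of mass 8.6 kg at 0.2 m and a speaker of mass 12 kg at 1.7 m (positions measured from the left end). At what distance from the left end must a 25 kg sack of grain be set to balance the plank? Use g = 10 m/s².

x ≈ 2.03 m from the left end

About the pivot (at 1.6 m from the left end):
Potted plant: 8.6 × 10 = 86 N down at 0.2 m → arm 1.4 m, τ = 86 × 1.4 = 120.4 N·m counterclockwise.
Speaker: 12 × 10 = 120 N down at 1.7 m → arm 0.1 m, τ = 120 × 0.1 = 12 N·m clockwise.
Net moment of existing loads = 108.4 N·m counterclockwise.
The sack of grain weighs 25 × 10 = 250 N and must supply an equal clockwise moment, so its lever arm about the pivot is 108.4 / 250 = 0.434 m.
That puts it at 1.6 + 0.434 = 2.03 m from the left end.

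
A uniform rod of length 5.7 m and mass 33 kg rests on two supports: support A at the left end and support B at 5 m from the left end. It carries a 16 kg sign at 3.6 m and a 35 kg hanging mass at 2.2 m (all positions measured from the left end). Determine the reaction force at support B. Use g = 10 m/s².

R_B ≈ 457 N

Take moments about support A.
Beam weight: 33 × 10 = 330 N down at 2.85 m → arm 2.85 m, τ = 330 × 2.85 = 940.5 N·m clockwise.
Sign: 16 × 10 = 160 N down at 3.6 m → arm 3.6 m, τ = 160 × 3.6 = 576 N·m clockwise.
Hanging mass: 35 × 10 = 350 N down at 2.2 m → arm 2.2 m, τ = 350 × 2.2 = 770 N·m clockwise.
Net load moment about support A = 2286 N·m clockwise.
Reaction R at support B is upward at 5 m, arm 5 m → moment R × 5 counterclockwise.
Setting net torque to zero: R × 5 = 2286 → R = 457 N.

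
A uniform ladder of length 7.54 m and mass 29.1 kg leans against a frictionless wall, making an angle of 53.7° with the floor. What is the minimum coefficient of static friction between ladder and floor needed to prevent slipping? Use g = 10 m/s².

μ_min ≈ 0.367

Sum moments about the foot of the ladder (the floor normal and friction both act there and drop out).
Ladder weight 29.1×10 = 291 N acts at 3.77 m along the ladder; its horizontal arm is 3.77·cos53.7° = 2.232 m → τ = 649.5 N·m clockwise.
Wall normal N acts horizontally at the top; its moment arm is the height L sinθ = 7.54·sin53.7° = 6.077 m, counterclockwise.
For rotational equilibrium, N × 6.077 = 649.5, so N = 106.9 N.
ΣFx = 0 ⇒ f = N_wall = 106.9 N. ΣFy = 0 ⇒ N_floor = 291 N.
μ_min = f / N_floor = 106.9 / 291 = 0.367.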